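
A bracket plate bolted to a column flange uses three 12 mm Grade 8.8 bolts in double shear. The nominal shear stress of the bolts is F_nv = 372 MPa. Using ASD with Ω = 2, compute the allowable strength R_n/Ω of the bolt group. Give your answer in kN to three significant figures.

126 kN

A_b = π × 12² / 4 = 113.1 mm².
R_n = F_nv · A_b · n · n_s = 372 × 113.1 × 3 × 2 / 1000 = 252.4 kN.
Allowable strength R_n/Ω = 252.4 / 2 = 126 kN.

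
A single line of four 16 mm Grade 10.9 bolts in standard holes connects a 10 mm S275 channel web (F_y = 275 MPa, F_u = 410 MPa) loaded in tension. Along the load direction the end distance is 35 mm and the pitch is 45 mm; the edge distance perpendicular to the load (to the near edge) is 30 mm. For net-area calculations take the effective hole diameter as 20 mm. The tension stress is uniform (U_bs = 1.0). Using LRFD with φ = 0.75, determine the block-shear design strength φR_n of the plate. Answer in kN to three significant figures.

246 kN

Shear plane L_v = 35 + 3·45 = 170 mm; A_gv = 170 × 10 = 1700 mm².
A_nv = (170 − 3.5·20) × 10 = 1000 mm².
A_nt = (30 − 0.5·20) × 10 = 200 mm².
0.6 F_u A_nv = 246 kN; 0.6 F_y A_gv = 280.5 kN → shear rupture governs the shear term.
R_n = 246 + 1.0 × 410 × 200 / 1000 = 328 kN.
Design strength φR_n = 0.75 × 328 = 246 kN.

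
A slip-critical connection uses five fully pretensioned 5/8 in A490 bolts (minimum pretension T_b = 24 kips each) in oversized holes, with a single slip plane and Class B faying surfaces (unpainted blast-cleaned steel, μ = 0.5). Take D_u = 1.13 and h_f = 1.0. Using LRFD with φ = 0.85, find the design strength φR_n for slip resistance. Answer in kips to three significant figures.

R_n = μ · D_u · h_f · T_b · n_s · n_b = 0.5 × 1.13 × 1.0 × 24 × 1 × 5 = 67.8 kips.
Design strength φR_n = 0.85 × 67.8 = 57.6 kips.

57.6 kips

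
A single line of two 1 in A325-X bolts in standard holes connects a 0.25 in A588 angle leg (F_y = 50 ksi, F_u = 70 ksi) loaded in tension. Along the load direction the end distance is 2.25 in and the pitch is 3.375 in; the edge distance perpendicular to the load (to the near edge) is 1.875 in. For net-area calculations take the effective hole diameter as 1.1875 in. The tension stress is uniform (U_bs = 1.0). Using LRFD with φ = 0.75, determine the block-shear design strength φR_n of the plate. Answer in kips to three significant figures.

Shear plane L_v = 2.25 + 1·3.375 = 5.625 in; A_gv = 5.625 × 0.25 = 1.406 in².
A_nv = (5.625 − 1.5·1.1875) × 0.25 = 0.9609 in².
A_nt = (1.875 − 0.5·1.1875) × 0.25 = 0.3203 in².
0.6 F_u A_nv = 40.36 kips; 0.6 F_y A_gv = 42.19 kips → shear rupture governs the shear term.
R_n = 40.36 + 1.0 × 70 × 0.3203 = 62.78 kips.
Design strength φR_n = 0.75 × 62.78 = 47.1 kips.

47.1 kips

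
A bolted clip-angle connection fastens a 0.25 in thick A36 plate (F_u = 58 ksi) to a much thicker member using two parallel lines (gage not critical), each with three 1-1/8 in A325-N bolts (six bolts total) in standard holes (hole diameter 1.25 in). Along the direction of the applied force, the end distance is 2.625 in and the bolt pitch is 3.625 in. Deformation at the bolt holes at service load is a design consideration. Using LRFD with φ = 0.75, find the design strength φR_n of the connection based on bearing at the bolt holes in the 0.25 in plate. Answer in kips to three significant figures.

Per bolt r_n = 1.2 l_c t F_u ≤ 2.4 d t F_u; upper limit = 2.4 × 1.125 × 0.25 × 58 = 39.15 kips.
Edge bolt: l_c = 2.625 − 1.25/2 = 2 in → 1.2 × 2 × 0.25 × 58 = 34.8 → r_n = 34.8 kips.
Interior bolts: l_c = 3.625 − 1.25 = 2.375 in → 1.2 × 2.375 × 0.25 × 58 = 41.33 → r_n = 39.15 kips.
R_n = 2 × 34.8 + 4 × 39.15 = 226.2 kips.
Design strength φR_n = 0.75 × 226.2 = 170 kips.

170 kips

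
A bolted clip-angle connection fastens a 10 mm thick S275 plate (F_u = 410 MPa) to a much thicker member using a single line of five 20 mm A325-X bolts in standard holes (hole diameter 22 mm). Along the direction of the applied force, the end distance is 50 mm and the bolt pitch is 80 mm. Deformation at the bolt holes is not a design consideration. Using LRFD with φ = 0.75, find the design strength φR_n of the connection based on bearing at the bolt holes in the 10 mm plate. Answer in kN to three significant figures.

Per bolt r_n = 1.5 l_c t F_u ≤ 3.0 d t F_u; upper limit = 3.0 × 20 × 10 × 410 / 1000 = 246 kN.
Edge bolt: l_c = 50 − 22/2 = 39 mm → 1.5 × 39 × 10 × 410 / 1000 = 239.8 → r_n = 239.8 kN.
Interior bolts: l_c = 80 − 22 = 58 mm → 1.5 × 58 × 10 × 410 / 1000 = 356.7 → r_n = 246 kN.
R_n = 1 × 239.8 + 4 × 246 = 1224 kN.
Design strength φR_n = 0.75 × 1224 = 918 kN.

918 kN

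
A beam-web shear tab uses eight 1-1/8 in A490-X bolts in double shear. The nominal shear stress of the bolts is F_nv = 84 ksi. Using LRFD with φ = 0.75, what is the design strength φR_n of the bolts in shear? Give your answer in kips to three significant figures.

1000 kips

A_b = π × 1.125² / 4 = 0.994 in².
R_n = F_nv · A_b · n · n_s = 84 × 0.994 × 8 × 2 = 1336 kips.
Design strength φR_n = 0.75 × 1336 = 1000 kips.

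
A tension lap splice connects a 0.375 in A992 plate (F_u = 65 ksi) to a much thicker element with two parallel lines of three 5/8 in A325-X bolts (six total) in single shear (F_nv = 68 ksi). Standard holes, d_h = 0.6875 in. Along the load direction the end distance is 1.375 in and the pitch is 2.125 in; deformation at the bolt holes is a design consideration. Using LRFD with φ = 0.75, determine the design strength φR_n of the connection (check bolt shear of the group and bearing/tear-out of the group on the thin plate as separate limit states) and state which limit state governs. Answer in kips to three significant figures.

93.9 kips (bolt shear governs)

Bolt shear: A_b = π·0.625²/4 = 0.3068 in²; R_n = 68 × 0.3068 × 6 × 1 = 125.2 kips → 0.75 × 125.2 = 93.9 kips.
Bearing (1.2 l_c t F_u ≤ 2.4 d t F_u): upper limit = 2.4·0.625·0.375·65 = 36.56 kips.
  Edge l_c = 1.375 − 0.6875/2 = 1.031 → r_n = 30.16 kips; interior l_c = 2.125 − 0.6875 = 1.438 → r_n = 36.56 kips.
  R_n,bearing = 2·30.16 + 4·36.56 = 206.6 kips → 0.75 × 206.6 = 155 kips.
Bolt shear governs: 93.9 kips.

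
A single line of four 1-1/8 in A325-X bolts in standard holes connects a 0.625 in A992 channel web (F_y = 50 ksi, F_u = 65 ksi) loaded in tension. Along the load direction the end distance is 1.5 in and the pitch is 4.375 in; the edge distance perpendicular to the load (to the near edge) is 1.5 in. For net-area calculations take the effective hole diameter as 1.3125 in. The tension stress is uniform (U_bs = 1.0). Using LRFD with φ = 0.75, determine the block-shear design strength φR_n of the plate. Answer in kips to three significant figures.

Shear plane L_v = 1.5 + 3·4.375 = 14.62 in; A_gv = 14.62 × 0.625 = 9.141 in².
A_nv = (14.62 − 3.5·1.3125) × 0.625 = 6.27 in².
A_nt = (1.5 − 0.5·1.3125) × 0.625 = 0.5273 in².
0.6 F_u A_nv = 244.5 kips; 0.6 F_y A_gv = 274.2 kips → shear rupture governs the shear term.
R_n = 244.5 + 1.0 × 65 × 0.5273 = 278.8 kips.
Design strength φR_n = 0.75 × 278.8 = 209 kips.

209 kips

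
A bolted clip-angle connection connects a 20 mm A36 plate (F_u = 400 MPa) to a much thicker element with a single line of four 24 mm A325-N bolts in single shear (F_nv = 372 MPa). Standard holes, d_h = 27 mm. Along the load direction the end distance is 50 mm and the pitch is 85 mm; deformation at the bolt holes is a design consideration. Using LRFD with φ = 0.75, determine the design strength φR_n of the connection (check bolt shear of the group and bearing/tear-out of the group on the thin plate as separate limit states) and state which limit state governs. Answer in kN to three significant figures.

505 kN (bolt shear governs)

Bolt shear: A_b = π·24²/4 = 452.4 mm²; R_n = 372 × 452.4 × 4 × 1 / 1000 = 673.2 kN → 0.75 × 673.2 = 505 kN.
Bearing (1.2 l_c t F_u ≤ 2.4 d t F_u): upper limit = 2.4·24·20·400 / 1000 = 460.8 kN.
  Edge l_c = 50 − 27/2 = 36.5 → r_n = 350.4 kN; interior l_c = 85 − 27 = 58 → r_n = 460.8 kN.
  R_n,bearing = 1·350.4 + 3·460.8 = 1733 kN → 0.75 × 1733 = 1300 kN.
Bolt shear governs: 505 kN.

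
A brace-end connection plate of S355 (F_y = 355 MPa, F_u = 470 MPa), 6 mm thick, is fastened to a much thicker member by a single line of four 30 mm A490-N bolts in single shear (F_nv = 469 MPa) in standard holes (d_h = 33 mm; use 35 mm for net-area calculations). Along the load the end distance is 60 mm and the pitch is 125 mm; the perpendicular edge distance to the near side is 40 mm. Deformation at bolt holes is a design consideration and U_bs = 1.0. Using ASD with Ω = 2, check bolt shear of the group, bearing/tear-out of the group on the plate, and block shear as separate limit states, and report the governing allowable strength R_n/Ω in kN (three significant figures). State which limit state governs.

Bolt shear: A_b = π·30²/4 = 706.9 mm²; R_n = 469 × 706.9 × 4 × 1 / 1000 = 1326 kN → 1326 / 2 = 663 kN.
Bearing: edge l_c = 43.5, r_n = 147.2 kN; interior l_c = 92, r_n = 203 kN; R_n = 147.2 + 3·203 = 756.3 kN → 378 kN.
Block shear: A_gv = 2610, A_nv = 1875, A_nt = 135 mm²; R_n = min(0.6F_uA_nv, 0.6F_yA_gv) + U_bs·F_u·A_nt = 592.2 kN → 296 kN.
Block shear governs: 296 kN.

296 kN (block shear governs)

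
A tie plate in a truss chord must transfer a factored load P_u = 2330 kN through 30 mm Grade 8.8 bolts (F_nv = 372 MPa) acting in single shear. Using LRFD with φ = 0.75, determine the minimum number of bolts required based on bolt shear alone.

12 bolts

A_b = π·30²/4 = 706.9 mm².
Per-bolt design strength φR_n = 0.75 × 372 × 706.9 × 1 / 1000 = 197.2 kN.
n ≥ 2330 / 197.2 = 11.81 → use 12 bolts.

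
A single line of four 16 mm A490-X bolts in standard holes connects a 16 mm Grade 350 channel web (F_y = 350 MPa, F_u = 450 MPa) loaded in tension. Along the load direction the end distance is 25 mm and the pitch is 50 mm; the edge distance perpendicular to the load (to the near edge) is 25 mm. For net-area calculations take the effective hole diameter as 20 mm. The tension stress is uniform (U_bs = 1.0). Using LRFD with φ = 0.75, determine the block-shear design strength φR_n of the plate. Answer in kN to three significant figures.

Shear plane L_v = 25 + 3·50 = 175 mm; A_gv = 175 × 16 = 2800 mm².
A_nv = (175 − 3.5·20) × 16 = 1680 mm².
A_nt = (25 − 0.5·20) × 16 = 240 mm².
0.6 F_u A_nv = 453.6 kN; 0.6 F_y A_gv = 588 kN → shear rupture governs the shear term.
R_n = 453.6 + 1.0 × 450 × 240 / 1000 = 561.6 kN.
Design strength φR_n = 0.75 × 561.6 = 421 kN.

421 kN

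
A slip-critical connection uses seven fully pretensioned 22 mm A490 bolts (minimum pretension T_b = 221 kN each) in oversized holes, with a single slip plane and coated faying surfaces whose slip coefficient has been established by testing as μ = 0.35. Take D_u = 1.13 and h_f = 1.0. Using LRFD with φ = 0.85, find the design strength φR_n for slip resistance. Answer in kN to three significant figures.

520 kN

R_n = μ · D_u · h_f · T_b · n_s · n_b = 0.35 × 1.13 × 1.0 × 221 × 1 × 7 = 611.8 kN.
Design strength φR_n = 0.85 × 611.8 = 520 kN.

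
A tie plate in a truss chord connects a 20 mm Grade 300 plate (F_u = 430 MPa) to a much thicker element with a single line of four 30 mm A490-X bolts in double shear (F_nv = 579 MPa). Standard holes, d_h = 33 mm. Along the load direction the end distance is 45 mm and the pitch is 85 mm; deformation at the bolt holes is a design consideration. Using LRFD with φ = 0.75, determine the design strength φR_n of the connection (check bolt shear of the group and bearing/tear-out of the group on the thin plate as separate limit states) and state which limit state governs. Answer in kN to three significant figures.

1430 kN (bearing governs)

Bolt shear: A_b = π·30²/4 = 706.9 mm²; R_n = 579 × 706.9 × 4 × 2 / 1000 = 3274 kN → 0.75 × 3274 = 2460 kN.
Bearing (1.2 l_c t F_u ≤ 2.4 d t F_u): upper limit = 2.4·30·20·430 / 1000 = 619.2 kN.
  Edge l_c = 45 − 33/2 = 28.5 → r_n = 294.1 kN; interior l_c = 85 − 33 = 52 → r_n = 536.6 kN.
  R_n,bearing = 1·294.1 + 3·536.6 = 1904 kN → 0.75 × 1904 = 1430 kN.
Bearing governs: 1430 kN.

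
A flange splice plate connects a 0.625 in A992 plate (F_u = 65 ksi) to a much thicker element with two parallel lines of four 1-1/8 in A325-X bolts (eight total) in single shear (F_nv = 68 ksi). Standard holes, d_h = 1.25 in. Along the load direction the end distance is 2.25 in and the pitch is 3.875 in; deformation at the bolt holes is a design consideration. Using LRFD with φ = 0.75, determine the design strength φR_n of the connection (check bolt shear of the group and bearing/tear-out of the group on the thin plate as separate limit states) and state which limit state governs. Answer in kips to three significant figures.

406 kips (bolt shear governs)

Bolt shear: A_b = π·1.125²/4 = 0.994 in²; R_n = 68 × 0.994 × 8 × 1 = 540.7 kips → 0.75 × 540.7 = 406 kips.
Bearing (1.2 l_c t F_u ≤ 2.4 d t F_u): upper limit = 2.4·1.125·0.625·65 = 109.7 kips.
  Edge l_c = 2.25 − 1.25/2 = 1.625 → r_n = 79.22 kips; interior l_c = 3.875 − 1.25 = 2.625 → r_n = 109.7 kips.
  R_n,bearing = 2·79.22 + 6·109.7 = 816.6 kips → 0.75 × 816.6 = 612 kips.
Bolt shear governs: 406 kips.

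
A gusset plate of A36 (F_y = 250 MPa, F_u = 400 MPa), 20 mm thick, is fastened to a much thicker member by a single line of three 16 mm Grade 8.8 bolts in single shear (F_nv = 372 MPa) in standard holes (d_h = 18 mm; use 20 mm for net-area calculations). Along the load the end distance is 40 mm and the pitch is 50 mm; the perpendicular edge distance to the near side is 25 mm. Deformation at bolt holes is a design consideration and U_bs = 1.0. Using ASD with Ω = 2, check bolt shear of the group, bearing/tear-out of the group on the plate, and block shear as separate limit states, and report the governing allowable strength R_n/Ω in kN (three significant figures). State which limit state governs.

112 kN (bolt shear governs)

Bolt shear: A_b = π·16²/4 = 201.1 mm²; R_n = 372 × 201.1 × 3 × 1 / 1000 = 224.4 kN → 224.4 / 2 = 112 kN.
Bearing: edge l_c = 31, r_n = 297.6 kN; interior l_c = 32, r_n = 307.2 kN; R_n = 297.6 + 2·307.2 = 912 kN → 456 kN.
Block shear: A_gv = 2800, A_nv = 1800, A_nt = 300 mm²; R_n = min(0.6F_uA_nv, 0.6F_yA_gv) + U_bs·F_u·A_nt = 540 kN → 270 kN.
Bolt shear governs: 112 kN.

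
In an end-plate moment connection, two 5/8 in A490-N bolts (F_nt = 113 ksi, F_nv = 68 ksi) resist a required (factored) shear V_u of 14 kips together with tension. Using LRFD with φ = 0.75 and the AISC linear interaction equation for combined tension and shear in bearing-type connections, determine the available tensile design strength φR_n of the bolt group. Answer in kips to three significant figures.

A_b = π·0.625²/4 = 0.3068 in²; f_rv = 14 / (2 × 0.3068) = 22.82 ksi.
F'_nt = 1.3 F_nt − (F_nt / φF_nv) f_rv = 1.3·113 − (113/(0.75·68))·22.82 = 96.35 ksi, capped at F_nt → F'_nt = 96.35 ksi.
R_n = F'_nt · A_b · n = 96.35 × 0.3068 × 2 = 59.12 kips.
Design strength φR_n = 0.75 × 59.12 = 44.3 kips.

44.3 kips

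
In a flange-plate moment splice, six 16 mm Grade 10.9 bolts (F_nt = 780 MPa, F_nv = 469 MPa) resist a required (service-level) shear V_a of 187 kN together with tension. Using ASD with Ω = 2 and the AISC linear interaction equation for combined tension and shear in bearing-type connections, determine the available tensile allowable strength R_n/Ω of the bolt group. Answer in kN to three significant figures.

301 kN

A_b = π·16²/4 = 201.1 mm²; f_rv = 187 × 1000 / (6 × 201.1) = 155 MPa.
F'_nt = 1.3 F_nt − (Ω F_nt / F_nv) f_rv = 1.3·780 − (2·780/469)·155 = 498.4 MPa, capped at F_nt → F'_nt = 498.4 MPa.
R_n = F'_nt · A_b · n = 498.4 × 201.1 × 6 / 1000 = 601.3 kN.
Allowable strength R_n/Ω = 601.3 / 2 = 301 kN.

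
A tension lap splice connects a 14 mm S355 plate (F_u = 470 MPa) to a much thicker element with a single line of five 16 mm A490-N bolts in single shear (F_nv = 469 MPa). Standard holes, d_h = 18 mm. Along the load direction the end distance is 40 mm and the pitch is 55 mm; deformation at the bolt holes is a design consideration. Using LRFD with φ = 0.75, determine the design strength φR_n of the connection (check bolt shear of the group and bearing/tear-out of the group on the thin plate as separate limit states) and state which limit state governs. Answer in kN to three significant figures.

354 kN (bolt shear governs)

Bolt shear: A_b = π·16²/4 = 201.1 mm²; R_n = 469 × 201.1 × 5 × 1 / 1000 = 471.5 kN → 0.75 × 471.5 = 354 kN.
Bearing (1.2 l_c t F_u ≤ 2.4 d t F_u): upper limit = 2.4·16·14·470 / 1000 = 252.7 kN.
  Edge l_c = 40 − 18/2 = 31 → r_n = 244.8 kN; interior l_c = 55 − 18 = 37 → r_n = 252.7 kN.
  R_n,bearing = 1·244.8 + 4·252.7 = 1255 kN → 0.75 × 1255 = 942 kN.
Bolt shear governs: 354 kN.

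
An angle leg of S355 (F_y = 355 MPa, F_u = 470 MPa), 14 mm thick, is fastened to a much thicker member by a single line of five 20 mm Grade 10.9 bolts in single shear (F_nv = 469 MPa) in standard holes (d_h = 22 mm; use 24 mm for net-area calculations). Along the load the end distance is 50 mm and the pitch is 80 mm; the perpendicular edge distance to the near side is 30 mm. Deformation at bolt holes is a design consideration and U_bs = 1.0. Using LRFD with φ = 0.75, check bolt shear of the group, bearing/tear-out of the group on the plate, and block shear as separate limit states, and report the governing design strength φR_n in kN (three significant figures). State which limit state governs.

Bolt shear: A_b = π·20²/4 = 314.2 mm²; R_n = 469 × 314.2 × 5 × 1 / 1000 = 736.7 kN → 0.75 × 736.7 = 553 kN.
Bearing: edge l_c = 39, r_n = 307.9 kN; interior l_c = 58, r_n = 315.8 kN; R_n = 307.9 + 4·315.8 = 1571 kN → 1180 kN.
Block shear: A_gv = 5180, A_nv = 3668, A_nt = 252 mm²; R_n = min(0.6F_uA_nv, 0.6F_yA_gv) + U_bs·F_u·A_nt = 1153 kN → 865 kN.
Bolt shear governs: 553 kN.

553 kN (bolt shear governs)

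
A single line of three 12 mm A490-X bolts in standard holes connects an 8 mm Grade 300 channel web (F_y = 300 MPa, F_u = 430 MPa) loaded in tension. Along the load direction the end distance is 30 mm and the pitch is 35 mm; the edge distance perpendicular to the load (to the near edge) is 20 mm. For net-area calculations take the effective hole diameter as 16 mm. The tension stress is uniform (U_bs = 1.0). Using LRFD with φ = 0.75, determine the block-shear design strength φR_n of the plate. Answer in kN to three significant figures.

Shear plane L_v = 30 + 2·35 = 100 mm; A_gv = 100 × 8 = 800 mm².
A_nv = (100 − 2.5·16) × 8 = 480 mm².
A_nt = (20 − 0.5·16) × 8 = 96 mm².
0.6 F_u A_nv = 123.8 kN; 0.6 F_y A_gv = 144 kN → shear rupture governs the shear term.
R_n = 123.8 + 1.0 × 430 × 96 / 1000 = 165.1 kN.
Design strength φR_n = 0.75 × 165.1 = 124 kN.

124 kN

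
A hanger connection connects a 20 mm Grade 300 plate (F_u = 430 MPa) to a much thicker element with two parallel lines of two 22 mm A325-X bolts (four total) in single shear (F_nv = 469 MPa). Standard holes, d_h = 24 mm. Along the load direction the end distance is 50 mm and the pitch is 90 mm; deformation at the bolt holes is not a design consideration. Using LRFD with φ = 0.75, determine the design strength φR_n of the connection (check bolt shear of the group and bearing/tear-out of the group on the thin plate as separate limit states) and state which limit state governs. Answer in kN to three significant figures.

535 kN (bolt shear governs)

Bolt shear: A_b = π·22²/4 = 380.1 mm²; R_n = 469 × 380.1 × 4 × 1 / 1000 = 713.1 kN → 0.75 × 713.1 = 535 kN.
Bearing (1.5 l_c t F_u ≤ 3.0 d t F_u): upper limit = 3.0·22·20·430 / 1000 = 567.6 kN.
  Edge l_c = 50 − 24/2 = 38 → r_n = 490.2 kN; interior l_c = 90 − 24 = 66 → r_n = 567.6 kN.
  R_n,bearing = 2·490.2 + 2·567.6 = 2116 kN → 0.75 × 2116 = 1590 kN.
Bolt shear governs: 535 kN.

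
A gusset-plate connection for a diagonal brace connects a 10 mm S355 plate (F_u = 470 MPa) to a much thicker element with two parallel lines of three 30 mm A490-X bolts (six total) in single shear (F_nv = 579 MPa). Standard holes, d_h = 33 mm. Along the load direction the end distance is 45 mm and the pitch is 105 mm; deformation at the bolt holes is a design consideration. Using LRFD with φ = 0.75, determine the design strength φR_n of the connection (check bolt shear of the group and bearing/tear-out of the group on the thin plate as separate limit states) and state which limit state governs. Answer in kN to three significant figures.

Bolt shear: A_b = π·30²/4 = 706.9 mm²; R_n = 579 × 706.9 × 6 × 1 / 1000 = 2456 kN → 0.75 × 2456 = 1840 kN.
Bearing (1.2 l_c t F_u ≤ 2.4 d t F_u): upper limit = 2.4·30·10·470 / 1000 = 338.4 kN.
  Edge l_c = 45 − 33/2 = 28.5 → r_n = 160.7 kN; interior l_c = 105 − 33 = 72 → r_n = 338.4 kN.
  R_n,bearing = 2·160.7 + 4·338.4 = 1675 kN → 0.75 × 1675 = 1260 kN.
Bearing governs: 1260 kN.

1260 kN (bearing governs)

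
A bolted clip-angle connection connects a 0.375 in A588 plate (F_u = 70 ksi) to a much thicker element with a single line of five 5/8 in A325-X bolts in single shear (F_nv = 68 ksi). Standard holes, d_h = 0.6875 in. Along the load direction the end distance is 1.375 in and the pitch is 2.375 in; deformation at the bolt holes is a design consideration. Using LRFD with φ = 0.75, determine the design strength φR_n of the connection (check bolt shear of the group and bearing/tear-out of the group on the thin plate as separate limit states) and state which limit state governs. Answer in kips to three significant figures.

Bolt shear: A_b = π·0.625²/4 = 0.3068 in²; R_n = 68 × 0.3068 × 5 × 1 = 104.3 kips → 0.75 × 104.3 = 78.2 kips.
Bearing (1.2 l_c t F_u ≤ 2.4 d t F_u): upper limit = 2.4·0.625·0.375·70 = 39.38 kips.
  Edge l_c = 1.375 − 0.6875/2 = 1.031 → r_n = 32.48 kips; interior l_c = 2.375 − 0.6875 = 1.688 → r_n = 39.38 kips.
  R_n,bearing = 1·32.48 + 4·39.38 = 190 kips → 0.75 × 190 = 142 kips.
Bolt shear governs: 78.2 kips.

78.2 kips (bolt shear governs)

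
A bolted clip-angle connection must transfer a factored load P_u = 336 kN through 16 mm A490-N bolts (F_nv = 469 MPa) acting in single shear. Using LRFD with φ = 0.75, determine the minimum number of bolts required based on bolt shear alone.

A_b = π·16²/4 = 201.1 mm².
Per-bolt design strength φR_n = 0.75 × 469 × 201.1 × 1 / 1000 = 70.72 kN.
n ≥ 336 / 70.72 = 4.751 → use 5 bolts.

5 bolts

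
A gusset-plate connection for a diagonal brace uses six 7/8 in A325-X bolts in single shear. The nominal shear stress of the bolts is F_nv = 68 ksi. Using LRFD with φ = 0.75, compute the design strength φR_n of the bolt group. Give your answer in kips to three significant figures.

A_b = π × 0.875² / 4 = 0.6013 in².
R_n = F_nv · A_b · n · n_s = 68 × 0.6013 × 6 × 1 = 245.3 kips.
Design strength φR_n = 0.75 × 245.3 = 184 kips.

184 kips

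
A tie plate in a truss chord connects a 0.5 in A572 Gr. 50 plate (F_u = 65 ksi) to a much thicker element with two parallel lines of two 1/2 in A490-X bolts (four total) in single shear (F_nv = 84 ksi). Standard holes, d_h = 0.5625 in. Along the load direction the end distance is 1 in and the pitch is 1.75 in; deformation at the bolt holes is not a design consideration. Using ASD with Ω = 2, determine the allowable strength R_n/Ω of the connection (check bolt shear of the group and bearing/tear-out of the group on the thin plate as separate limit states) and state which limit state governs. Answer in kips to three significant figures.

Bolt shear: A_b = π·0.5²/4 = 0.1963 in²; R_n = 84 × 0.1963 × 4 × 1 = 65.97 kips → 65.97 / 2 = 33 kips.
Bearing (1.5 l_c t F_u ≤ 3.0 d t F_u): upper limit = 3.0·0.5·0.5·65 = 48.75 kips.
  Edge l_c = 1 − 0.5625/2 = 0.7188 → r_n = 35.04 kips; interior l_c = 1.75 − 0.5625 = 1.188 → r_n = 48.75 kips.
  R_n,bearing = 2·35.04 + 2·48.75 = 167.6 kips → 167.6 / 2 = 83.8 kips.
Bolt shear governs: 33 kips.

33 kips (bolt shear governs)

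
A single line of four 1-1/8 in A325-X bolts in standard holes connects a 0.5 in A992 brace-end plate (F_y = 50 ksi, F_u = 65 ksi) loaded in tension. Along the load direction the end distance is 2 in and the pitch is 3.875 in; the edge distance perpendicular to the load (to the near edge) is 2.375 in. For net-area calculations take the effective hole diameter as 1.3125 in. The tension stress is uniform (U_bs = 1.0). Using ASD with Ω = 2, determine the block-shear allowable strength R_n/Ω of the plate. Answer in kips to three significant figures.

Shear plane L_v = 2 + 3·3.875 = 13.62 in; A_gv = 13.62 × 0.5 = 6.812 in².
A_nv = (13.62 − 3.5·1.3125) × 0.5 = 4.516 in².
A_nt = (2.375 − 0.5·1.3125) × 0.5 = 0.8594 in².
0.6 F_u A_nv = 176.1 kips; 0.6 F_y A_gv = 204.4 kips → shear rupture governs the shear term.
R_n = 176.1 + 1.0 × 65 × 0.8594 = 232 kips.
Allowable strength R_n/Ω = 232 / 2 = 116 kips.

116 kips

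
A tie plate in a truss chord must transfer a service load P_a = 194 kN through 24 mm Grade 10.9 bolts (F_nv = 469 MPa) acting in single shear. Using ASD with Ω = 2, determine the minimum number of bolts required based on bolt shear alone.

2 bolts

A_b = π·24²/4 = 452.4 mm².
Per-bolt allowable strength R_n/Ω = 469 × 452.4 × 1 / 1000 / 2 = 106.1 kN.
n ≥ 194 / 106.1 = 1.829 → use 2 bolts.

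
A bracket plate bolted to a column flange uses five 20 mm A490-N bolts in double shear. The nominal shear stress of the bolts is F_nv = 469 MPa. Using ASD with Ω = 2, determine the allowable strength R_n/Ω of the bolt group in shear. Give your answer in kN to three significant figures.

A_b = π × 20² / 4 = 314.2 mm².
R_n = F_nv · A_b · n · n_s = 469 × 314.2 × 5 × 2 / 1000 = 1473 kN.
Allowable strength R_n/Ω = 1473 / 2 = 737 kN.

737 kN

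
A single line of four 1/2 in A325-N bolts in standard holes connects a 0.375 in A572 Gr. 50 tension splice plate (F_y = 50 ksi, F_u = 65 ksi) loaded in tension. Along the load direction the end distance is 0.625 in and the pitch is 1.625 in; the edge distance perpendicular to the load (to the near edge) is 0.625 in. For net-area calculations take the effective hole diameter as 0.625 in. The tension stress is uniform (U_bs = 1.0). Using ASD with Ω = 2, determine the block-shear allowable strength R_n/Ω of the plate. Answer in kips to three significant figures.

28 kips

Shear plane L_v = 0.625 + 3·1.625 = 5.5 in; A_gv = 5.5 × 0.375 = 2.062 in².
A_nv = (5.5 − 3.5·0.625) × 0.375 = 1.242 in².
A_nt = (0.625 − 0.5·0.625) × 0.375 = 0.1172 in².
0.6 F_u A_nv = 48.45 kips; 0.6 F_y A_gv = 61.88 kips → shear rupture governs the shear term.
R_n = 48.45 + 1.0 × 65 × 0.1172 = 56.06 kips.
Allowable strength R_n/Ω = 56.06 / 2 = 28 kips.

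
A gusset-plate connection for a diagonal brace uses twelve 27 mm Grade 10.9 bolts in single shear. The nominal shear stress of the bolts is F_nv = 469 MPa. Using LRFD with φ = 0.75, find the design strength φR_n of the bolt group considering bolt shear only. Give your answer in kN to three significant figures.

2420 kN

A_b = π × 27² / 4 = 572.6 mm².
R_n = F_nv · A_b · n · n_s = 469 × 572.6 × 12 × 1 / 1000 = 3222 kN.
Design strength φR_n = 0.75 × 3222 = 2420 kN.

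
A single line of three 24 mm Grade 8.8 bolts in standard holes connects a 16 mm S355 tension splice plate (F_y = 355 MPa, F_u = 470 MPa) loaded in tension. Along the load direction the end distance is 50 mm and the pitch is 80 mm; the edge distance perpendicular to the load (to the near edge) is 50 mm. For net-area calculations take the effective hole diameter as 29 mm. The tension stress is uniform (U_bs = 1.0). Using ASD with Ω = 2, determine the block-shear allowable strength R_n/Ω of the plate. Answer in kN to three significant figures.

444 kN

Shear plane L_v = 50 + 2·80 = 210 mm; A_gv = 210 × 16 = 3360 mm².
A_nv = (210 − 2.5·29) × 16 = 2200 mm².
A_nt = (50 − 0.5·29) × 16 = 568 mm².
0.6 F_u A_nv = 620.4 kN; 0.6 F_y A_gv = 715.7 kN → shear rupture governs the shear term.
R_n = 620.4 + 1.0 × 470 × 568 / 1000 = 887.4 kN.
Allowable strength R_n/Ω = 887.4 / 2 = 444 kN.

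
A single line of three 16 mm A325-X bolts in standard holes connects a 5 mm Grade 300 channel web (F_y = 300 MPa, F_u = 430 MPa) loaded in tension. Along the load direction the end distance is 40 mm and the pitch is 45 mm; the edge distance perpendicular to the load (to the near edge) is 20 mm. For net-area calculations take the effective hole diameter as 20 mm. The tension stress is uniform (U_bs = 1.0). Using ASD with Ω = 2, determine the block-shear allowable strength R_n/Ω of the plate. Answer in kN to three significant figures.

62.4 kN

Shear plane L_v = 40 + 2·45 = 130 mm; A_gv = 130 × 5 = 650 mm².
A_nv = (130 − 2.5·20) × 5 = 400 mm².
A_nt = (20 − 0.5·20) × 5 = 50 mm².
0.6 F_u A_nv = 103.2 kN; 0.6 F_y A_gv = 117 kN → shear rupture governs the shear term.
R_n = 103.2 + 1.0 × 430 × 50 / 1000 = 124.7 kN.
Allowable strength R_n/Ω = 124.7 / 2 = 62.4 kN.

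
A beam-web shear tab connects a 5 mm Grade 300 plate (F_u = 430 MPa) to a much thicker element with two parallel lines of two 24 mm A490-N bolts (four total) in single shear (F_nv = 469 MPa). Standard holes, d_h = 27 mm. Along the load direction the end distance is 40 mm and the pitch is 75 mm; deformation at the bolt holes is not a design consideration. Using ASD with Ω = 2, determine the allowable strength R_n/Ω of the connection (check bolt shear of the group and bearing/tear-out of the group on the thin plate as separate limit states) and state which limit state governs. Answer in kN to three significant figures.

240 kN (bearing governs)

Bolt shear: A_b = π·24²/4 = 452.4 mm²; R_n = 469 × 452.4 × 4 × 1 / 1000 = 848.7 kN → 848.7 / 2 = 424 kN.
Bearing (1.5 l_c t F_u ≤ 3.0 d t F_u): upper limit = 3.0·24·5·430 / 1000 = 154.8 kN.
  Edge l_c = 40 − 27/2 = 26.5 → r_n = 85.46 kN; interior l_c = 75 − 27 = 48 → r_n = 154.8 kN.
  R_n,bearing = 2·85.46 + 2·154.8 = 480.5 kN → 480.5 / 2 = 240 kN.
Bearing governs: 240 kN.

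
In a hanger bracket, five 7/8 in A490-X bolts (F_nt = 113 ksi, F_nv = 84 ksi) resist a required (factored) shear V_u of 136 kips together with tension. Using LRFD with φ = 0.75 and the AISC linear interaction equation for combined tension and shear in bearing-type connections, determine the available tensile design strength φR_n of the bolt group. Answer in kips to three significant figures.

A_b = π·0.875²/4 = 0.6013 in²; f_rv = 136 / (5 × 0.6013) = 45.23 ksi.
F'_nt = 1.3 F_nt − (F_nt / φF_nv) f_rv = 1.3·113 − (113/(0.75·84))·45.23 = 65.77 ksi, capped at F_nt → F'_nt = 65.77 ksi.
R_n = F'_nt · A_b · n = 65.77 × 0.6013 × 5 = 197.7 kips.
Design strength φR_n = 0.75 × 197.7 = 148 kips.

148 kips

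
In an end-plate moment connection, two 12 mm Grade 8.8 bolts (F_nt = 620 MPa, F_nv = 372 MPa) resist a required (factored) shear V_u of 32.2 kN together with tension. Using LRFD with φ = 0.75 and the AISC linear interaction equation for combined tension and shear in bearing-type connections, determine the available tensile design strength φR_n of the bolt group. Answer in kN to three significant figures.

A_b = π·12²/4 = 113.1 mm²; f_rv = 32.2 × 1000 / (2 × 113.1) = 142.4 MPa.
F'_nt = 1.3 F_nt − (F_nt / φF_nv) f_rv = 1.3·620 − (620/(0.75·372))·142.4 = 489.7 MPa, capped at F_nt → F'_nt = 489.7 MPa.
R_n = F'_nt · A_b · n = 489.7 × 113.1 × 2 / 1000 = 110.8 kN.
Design strength φR_n = 0.75 × 110.8 = 83.1 kN.

83.1 kN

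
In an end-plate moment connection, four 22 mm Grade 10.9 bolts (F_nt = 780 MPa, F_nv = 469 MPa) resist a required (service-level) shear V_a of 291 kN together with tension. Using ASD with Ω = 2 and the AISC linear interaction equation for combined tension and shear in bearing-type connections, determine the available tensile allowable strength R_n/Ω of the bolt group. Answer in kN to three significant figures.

A_b = π·22²/4 = 380.1 mm²; f_rv = 291 × 1000 / (4 × 380.1) = 191.4 MPa.
F'_nt = 1.3 F_nt − (Ω F_nt / F_nv) f_rv = 1.3·780 − (2·780/469)·191.4 = 377.4 MPa, capped at F_nt → F'_nt = 377.4 MPa.
R_n = F'_nt · A_b · n = 377.4 × 380.1 × 4 / 1000 = 573.9 kN.
Allowable strength R_n/Ω = 573.9 / 2 = 287 kN.

287 kN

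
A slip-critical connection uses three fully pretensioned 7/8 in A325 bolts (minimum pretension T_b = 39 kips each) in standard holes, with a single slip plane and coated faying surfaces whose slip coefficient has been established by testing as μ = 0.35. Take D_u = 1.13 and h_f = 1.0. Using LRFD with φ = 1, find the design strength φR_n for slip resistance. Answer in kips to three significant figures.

46.3 kips

R_n = μ · D_u · h_f · T_b · n_s · n_b = 0.35 × 1.13 × 1.0 × 39 × 1 × 3 = 46.27 kips.
Design strength φR_n = 1 × 46.27 = 46.3 kips.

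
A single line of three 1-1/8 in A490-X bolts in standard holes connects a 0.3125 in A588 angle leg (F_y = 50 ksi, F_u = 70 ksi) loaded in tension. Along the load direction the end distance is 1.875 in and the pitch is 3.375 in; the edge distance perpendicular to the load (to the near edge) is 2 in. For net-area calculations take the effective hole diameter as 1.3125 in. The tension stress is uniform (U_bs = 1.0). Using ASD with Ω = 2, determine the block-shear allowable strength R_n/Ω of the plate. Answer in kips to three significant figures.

49.8 kips

Shear plane L_v = 1.875 + 2·3.375 = 8.625 in; A_gv = 8.625 × 0.3125 = 2.695 in².
A_nv = (8.625 − 2.5·1.3125) × 0.3125 = 1.67 in².
A_nt = (2 − 0.5·1.3125) × 0.3125 = 0.4199 in².
0.6 F_u A_nv = 70.14 kips; 0.6 F_y A_gv = 80.86 kips → shear rupture governs the shear term.
R_n = 70.14 + 1.0 × 70 × 0.4199 = 99.53 kips.
Allowable strength R_n/Ω = 99.53 / 2 = 49.8 kips.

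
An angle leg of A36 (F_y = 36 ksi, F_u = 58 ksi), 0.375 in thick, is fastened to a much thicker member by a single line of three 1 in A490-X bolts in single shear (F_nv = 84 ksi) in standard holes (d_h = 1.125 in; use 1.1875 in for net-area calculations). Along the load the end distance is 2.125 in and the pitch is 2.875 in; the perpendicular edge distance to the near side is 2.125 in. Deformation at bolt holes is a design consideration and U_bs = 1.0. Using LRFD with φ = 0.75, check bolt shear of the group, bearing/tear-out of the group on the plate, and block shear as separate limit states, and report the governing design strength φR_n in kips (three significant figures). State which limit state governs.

72.8 kips (block shear governs)

Bolt shear: A_b = π·1²/4 = 0.7854 in²; R_n = 84 × 0.7854 × 3 × 1 = 197.9 kips → 0.75 × 197.9 = 148 kips.
Bearing: edge l_c = 1.562, r_n = 40.78 kips; interior l_c = 1.75, r_n = 45.68 kips; R_n = 40.78 + 2·45.68 = 132.1 kips → 99.1 kips.
Block shear: A_gv = 2.953, A_nv = 1.84, A_nt = 0.5742 in²; R_n = min(0.6F_uA_nv, 0.6F_yA_gv) + U_bs·F_u·A_nt = 97.09 kips → 72.8 kips.
Block shear governs: 72.8 kips.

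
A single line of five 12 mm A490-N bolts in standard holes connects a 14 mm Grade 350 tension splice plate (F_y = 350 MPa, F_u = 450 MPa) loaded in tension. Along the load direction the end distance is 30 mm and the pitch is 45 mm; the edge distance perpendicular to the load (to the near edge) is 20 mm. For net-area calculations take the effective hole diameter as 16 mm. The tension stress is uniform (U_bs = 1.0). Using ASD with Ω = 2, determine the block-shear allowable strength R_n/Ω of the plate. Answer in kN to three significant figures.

Shear plane L_v = 30 + 4·45 = 210 mm; A_gv = 210 × 14 = 2940 mm².
A_nv = (210 − 4.5·16) × 14 = 1932 mm².
A_nt = (20 − 0.5·16) × 14 = 168 mm².
0.6 F_u A_nv = 521.6 kN; 0.6 F_y A_gv = 617.4 kN → shear rupture governs the shear term.
R_n = 521.6 + 1.0 × 450 × 168 / 1000 = 597.2 kN.
Allowable strength R_n/Ω = 597.2 / 2 = 299 kN.

299 kN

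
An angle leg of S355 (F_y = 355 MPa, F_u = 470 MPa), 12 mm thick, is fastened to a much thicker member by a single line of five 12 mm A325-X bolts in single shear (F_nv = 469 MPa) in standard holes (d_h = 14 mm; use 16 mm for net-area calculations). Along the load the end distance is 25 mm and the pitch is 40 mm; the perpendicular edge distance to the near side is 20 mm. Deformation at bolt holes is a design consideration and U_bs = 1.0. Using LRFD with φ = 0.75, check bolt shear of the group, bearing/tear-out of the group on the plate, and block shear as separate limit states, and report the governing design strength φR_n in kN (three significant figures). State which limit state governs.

Bolt shear: A_b = π·12²/4 = 113.1 mm²; R_n = 469 × 113.1 × 5 × 1 / 1000 = 265.2 kN → 0.75 × 265.2 = 199 kN.
Bearing: edge l_c = 18, r_n = 121.8 kN; interior l_c = 26, r_n = 162.4 kN; R_n = 121.8 + 4·162.4 = 771.6 kN → 579 kN.
Block shear: A_gv = 2220, A_nv = 1356, A_nt = 144 mm²; R_n = min(0.6F_uA_nv, 0.6F_yA_gv) + U_bs·F_u·A_nt = 450.1 kN → 338 kN.
Bolt shear governs: 199 kN.

199 kN (bolt shear governs)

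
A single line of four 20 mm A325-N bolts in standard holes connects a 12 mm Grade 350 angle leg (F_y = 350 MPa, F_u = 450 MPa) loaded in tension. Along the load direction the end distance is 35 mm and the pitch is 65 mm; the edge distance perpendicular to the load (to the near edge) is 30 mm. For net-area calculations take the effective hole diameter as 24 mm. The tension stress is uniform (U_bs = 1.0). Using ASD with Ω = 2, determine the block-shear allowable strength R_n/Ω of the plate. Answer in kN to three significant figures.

Shear plane L_v = 35 + 3·65 = 230 mm; A_gv = 230 × 12 = 2760 mm².
A_nv = (230 − 3.5·24) × 12 = 1752 mm².
A_nt = (30 − 0.5·24) × 12 = 216 mm².
0.6 F_u A_nv = 473 kN; 0.6 F_y A_gv = 579.6 kN → shear rupture governs the shear term.
R_n = 473 + 1.0 × 450 × 216 / 1000 = 570.2 kN.
Allowable strength R_n/Ω = 570.2 / 2 = 285 kN.

285 kN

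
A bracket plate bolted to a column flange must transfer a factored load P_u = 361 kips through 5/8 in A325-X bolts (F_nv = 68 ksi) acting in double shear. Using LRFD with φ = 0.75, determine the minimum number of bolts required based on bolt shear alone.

A_b = π·0.625²/4 = 0.3068 in².
Per-bolt design strength φR_n = 0.75 × 68 × 0.3068 × 2 = 31.29 kips.
n ≥ 361 / 31.29 = 11.54 → use 12 bolts.

12 bolts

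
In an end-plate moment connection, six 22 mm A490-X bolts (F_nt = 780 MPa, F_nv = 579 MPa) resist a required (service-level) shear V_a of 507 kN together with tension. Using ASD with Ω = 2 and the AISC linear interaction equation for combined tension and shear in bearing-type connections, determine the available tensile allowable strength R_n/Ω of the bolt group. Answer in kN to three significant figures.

A_b = π·22²/4 = 380.1 mm²; f_rv = 507 × 1000 / (6 × 380.1) = 222.3 MPa.
F'_nt = 1.3 F_nt − (Ω F_nt / F_nv) f_rv = 1.3·780 − (2·780/579)·222.3 = 415.1 MPa, capped at F_nt → F'_nt = 415.1 MPa.
R_n = F'_nt · A_b · n = 415.1 × 380.1 × 6 / 1000 = 946.7 kN.
Allowable strength R_n/Ω = 946.7 / 2 = 473 kN.

473 kN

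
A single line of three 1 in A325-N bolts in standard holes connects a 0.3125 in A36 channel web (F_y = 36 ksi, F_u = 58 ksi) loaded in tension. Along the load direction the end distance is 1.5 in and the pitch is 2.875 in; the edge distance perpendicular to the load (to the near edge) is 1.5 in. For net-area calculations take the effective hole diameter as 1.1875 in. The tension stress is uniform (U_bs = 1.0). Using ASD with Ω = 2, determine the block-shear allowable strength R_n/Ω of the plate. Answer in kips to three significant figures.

Shear plane L_v = 1.5 + 2·2.875 = 7.25 in; A_gv = 7.25 × 0.3125 = 2.266 in².
A_nv = (7.25 − 2.5·1.1875) × 0.3125 = 1.338 in².
A_nt = (1.5 − 0.5·1.1875) × 0.3125 = 0.2832 in².
0.6 F_u A_nv = 46.56 kips; 0.6 F_y A_gv = 48.94 kips → shear rupture governs the shear term.
R_n = 46.56 + 1.0 × 58 × 0.2832 = 62.98 kips.
Allowable strength R_n/Ω = 62.98 / 2 = 31.5 kips.

31.5 kips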